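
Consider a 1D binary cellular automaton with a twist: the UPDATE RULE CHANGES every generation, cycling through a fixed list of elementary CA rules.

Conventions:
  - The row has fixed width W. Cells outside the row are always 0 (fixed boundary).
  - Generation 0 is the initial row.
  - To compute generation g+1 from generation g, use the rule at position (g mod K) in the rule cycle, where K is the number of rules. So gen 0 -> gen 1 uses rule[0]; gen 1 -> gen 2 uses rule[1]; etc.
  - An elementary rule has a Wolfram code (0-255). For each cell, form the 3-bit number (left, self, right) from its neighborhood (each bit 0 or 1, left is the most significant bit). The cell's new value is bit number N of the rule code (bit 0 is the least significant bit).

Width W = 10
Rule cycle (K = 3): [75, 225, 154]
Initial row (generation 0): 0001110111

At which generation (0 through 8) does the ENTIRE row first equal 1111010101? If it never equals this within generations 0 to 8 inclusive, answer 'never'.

Gen 0: 0001110111
Gen 1 (rule 75): 1111010101
Gen 2 (rule 225): 0111101010
Gen 3 (rule 154): 1111000001
Gen 4 (rule 75): 1001011110
Gen 5 (rule 225): 0000101110
Gen 6 (rule 154): 0001001101
Gen 7 (rule 75): 1110011100
Gen 8 (rule 225): 0110001101

Answer: 1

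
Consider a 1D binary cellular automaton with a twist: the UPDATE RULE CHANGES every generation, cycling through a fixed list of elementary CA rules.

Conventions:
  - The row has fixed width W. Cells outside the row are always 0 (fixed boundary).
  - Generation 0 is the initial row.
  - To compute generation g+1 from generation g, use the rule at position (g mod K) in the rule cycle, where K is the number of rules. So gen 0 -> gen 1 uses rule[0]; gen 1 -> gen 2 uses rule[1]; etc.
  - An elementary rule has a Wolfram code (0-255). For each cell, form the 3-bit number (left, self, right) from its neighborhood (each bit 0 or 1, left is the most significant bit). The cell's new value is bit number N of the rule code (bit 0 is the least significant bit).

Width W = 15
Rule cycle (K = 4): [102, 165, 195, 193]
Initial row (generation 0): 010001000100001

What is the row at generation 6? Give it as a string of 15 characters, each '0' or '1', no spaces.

Answer: 101111111010000

Derivation:
Gen 0: 010001000100001
Gen 1 (rule 102): 110011001100011
Gen 2 (rule 165): 000000000001000
Gen 3 (rule 195): 111111111110011
Gen 4 (rule 193): 011111111110001
Gen 5 (rule 102): 100000000010011
Gen 6 (rule 165): 101111111010000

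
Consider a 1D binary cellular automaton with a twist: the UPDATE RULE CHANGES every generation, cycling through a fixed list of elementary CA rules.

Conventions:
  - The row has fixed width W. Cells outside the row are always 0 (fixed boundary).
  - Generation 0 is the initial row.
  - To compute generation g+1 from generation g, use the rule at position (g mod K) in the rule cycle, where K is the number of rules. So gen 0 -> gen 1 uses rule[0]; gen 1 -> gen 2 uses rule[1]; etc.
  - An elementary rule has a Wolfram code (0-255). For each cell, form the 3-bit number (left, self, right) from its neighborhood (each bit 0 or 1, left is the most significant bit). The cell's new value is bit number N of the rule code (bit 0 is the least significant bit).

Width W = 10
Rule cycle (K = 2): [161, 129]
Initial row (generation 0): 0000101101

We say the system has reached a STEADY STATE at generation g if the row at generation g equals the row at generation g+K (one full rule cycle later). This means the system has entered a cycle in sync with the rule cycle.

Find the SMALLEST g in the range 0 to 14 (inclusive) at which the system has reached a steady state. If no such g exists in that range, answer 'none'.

Answer: 11

Derivation:
Gen 0: 0000101101
Gen 1 (rule 161): 1110010010
Gen 2 (rule 129): 0100000000
Gen 3 (rule 161): 0001111111
Gen 4 (rule 129): 1100111110
Gen 5 (rule 161): 0000011100
Gen 6 (rule 129): 1111001001
Gen 7 (rule 161): 0110000000
Gen 8 (rule 129): 0000111111
Gen 9 (rule 161): 1110011110
Gen 10 (rule 129): 0100001100
Gen 11 (rule 161): 0001100001
Gen 12 (rule 129): 1100001100
Gen 13 (rule 161): 0001100001
Gen 14 (rule 129): 1100001100
Gen 15 (rule 161): 0001100001
Gen 16 (rule 129): 1100001100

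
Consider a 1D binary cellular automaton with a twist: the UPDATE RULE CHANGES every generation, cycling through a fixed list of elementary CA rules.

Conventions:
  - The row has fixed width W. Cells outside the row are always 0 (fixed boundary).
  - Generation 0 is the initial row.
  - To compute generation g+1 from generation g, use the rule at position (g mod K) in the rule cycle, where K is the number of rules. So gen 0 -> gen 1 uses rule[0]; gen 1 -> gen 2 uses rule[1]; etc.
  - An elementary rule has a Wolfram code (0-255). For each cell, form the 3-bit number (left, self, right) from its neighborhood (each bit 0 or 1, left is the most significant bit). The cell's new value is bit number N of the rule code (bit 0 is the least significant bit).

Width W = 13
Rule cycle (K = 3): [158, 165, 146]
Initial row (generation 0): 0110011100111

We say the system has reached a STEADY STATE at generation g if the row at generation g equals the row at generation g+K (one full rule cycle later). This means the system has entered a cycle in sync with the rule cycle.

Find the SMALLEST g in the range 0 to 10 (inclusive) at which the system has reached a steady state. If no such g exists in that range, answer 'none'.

Answer: 9

Derivation:
Gen 0: 0110011100111
Gen 1 (rule 158): 1101111011110
Gen 2 (rule 165): 0010110101100
Gen 3 (rule 146): 0100000000010
Gen 4 (rule 158): 1110000000111
Gen 5 (rule 165): 0100111110010
Gen 6 (rule 146): 1011011101101
Gen 7 (rule 158): 1010011001001
Gen 8 (rule 165): 1110000001001
Gen 9 (rule 146): 0101000010110
Gen 10 (rule 158): 1101100110101
Gen 11 (rule 165): 0010000001111
Gen 12 (rule 146): 0101000010110
Gen 13 (rule 158): 1101100110101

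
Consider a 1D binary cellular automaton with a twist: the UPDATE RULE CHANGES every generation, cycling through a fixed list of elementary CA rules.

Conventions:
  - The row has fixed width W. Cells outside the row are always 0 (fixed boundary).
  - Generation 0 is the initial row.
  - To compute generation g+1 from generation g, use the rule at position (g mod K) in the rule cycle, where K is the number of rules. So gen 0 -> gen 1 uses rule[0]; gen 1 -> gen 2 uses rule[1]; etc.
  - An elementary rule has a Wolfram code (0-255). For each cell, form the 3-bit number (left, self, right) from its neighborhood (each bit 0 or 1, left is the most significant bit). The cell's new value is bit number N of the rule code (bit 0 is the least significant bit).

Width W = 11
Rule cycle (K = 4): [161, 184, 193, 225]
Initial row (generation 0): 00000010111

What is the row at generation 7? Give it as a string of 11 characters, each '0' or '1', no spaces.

Answer: 00010011100

Derivation:
Gen 0: 00000010111
Gen 1 (rule 161): 11111001010
Gen 2 (rule 184): 11110100101
Gen 3 (rule 193): 01110000000
Gen 4 (rule 225): 00110111111
Gen 5 (rule 161): 10001011110
Gen 6 (rule 184): 01000111101
Gen 7 (rule 193): 00010011100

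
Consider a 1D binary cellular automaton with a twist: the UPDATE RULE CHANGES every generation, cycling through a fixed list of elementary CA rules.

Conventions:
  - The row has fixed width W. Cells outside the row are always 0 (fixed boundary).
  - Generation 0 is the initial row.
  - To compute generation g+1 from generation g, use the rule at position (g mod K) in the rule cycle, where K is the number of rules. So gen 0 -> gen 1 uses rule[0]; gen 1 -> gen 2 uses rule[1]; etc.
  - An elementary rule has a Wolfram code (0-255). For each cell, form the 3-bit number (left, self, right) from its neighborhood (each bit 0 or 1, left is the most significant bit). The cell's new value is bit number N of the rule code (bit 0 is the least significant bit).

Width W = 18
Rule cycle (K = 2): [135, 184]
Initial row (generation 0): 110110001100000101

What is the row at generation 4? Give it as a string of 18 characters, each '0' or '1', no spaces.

Answer: 111111010101101001

Derivation:
Gen 0: 110110001100000101
Gen 1 (rule 135): 000000110001111101
Gen 2 (rule 184): 000000101001111010
Gen 3 (rule 135): 111111101010110010
Gen 4 (rule 184): 111111010101101001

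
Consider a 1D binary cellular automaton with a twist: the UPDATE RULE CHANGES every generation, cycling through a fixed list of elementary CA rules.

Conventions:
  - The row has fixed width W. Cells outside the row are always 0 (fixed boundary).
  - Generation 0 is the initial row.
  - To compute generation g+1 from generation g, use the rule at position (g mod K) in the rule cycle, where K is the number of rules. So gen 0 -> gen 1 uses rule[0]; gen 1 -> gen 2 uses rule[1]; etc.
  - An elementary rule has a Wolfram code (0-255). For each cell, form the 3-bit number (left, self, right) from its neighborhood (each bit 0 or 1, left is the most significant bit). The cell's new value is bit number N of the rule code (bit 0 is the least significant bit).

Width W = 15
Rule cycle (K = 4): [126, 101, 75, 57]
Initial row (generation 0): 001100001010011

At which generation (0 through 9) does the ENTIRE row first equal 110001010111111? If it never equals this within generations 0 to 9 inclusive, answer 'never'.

Gen 0: 001100001010011
Gen 1 (rule 126): 011110011111111
Gen 2 (rule 101): 000010000000001
Gen 3 (rule 75): 111100111111110
Gen 4 (rule 57): 100010100000001
Gen 5 (rule 126): 110111110000011
Gen 6 (rule 101): 011000010111001
Gen 7 (rule 75): 111011100101010
Gen 8 (rule 57): 100110010010101
Gen 9 (rule 126): 111111111111111

Answer: never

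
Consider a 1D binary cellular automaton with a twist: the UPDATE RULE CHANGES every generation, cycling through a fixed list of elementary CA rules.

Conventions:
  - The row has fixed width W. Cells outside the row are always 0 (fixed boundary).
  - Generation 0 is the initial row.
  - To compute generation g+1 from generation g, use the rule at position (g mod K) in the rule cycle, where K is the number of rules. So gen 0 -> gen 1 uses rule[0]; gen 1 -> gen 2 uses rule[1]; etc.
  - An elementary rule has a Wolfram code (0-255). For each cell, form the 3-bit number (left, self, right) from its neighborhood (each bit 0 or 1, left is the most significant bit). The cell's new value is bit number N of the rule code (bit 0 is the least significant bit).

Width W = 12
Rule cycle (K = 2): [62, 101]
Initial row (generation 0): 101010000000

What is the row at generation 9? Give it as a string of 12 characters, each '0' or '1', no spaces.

Gen 0: 101010000000
Gen 1 (rule 62): 111111000000
Gen 2 (rule 101): 000001011111
Gen 3 (rule 62): 000011110000
Gen 4 (rule 101): 111000010111
Gen 5 (rule 62): 100100111100
Gen 6 (rule 101): 100100000101
Gen 7 (rule 62): 111110001111
Gen 8 (rule 101): 000010100001
Gen 9 (rule 62): 000111110011

Answer: 000111110011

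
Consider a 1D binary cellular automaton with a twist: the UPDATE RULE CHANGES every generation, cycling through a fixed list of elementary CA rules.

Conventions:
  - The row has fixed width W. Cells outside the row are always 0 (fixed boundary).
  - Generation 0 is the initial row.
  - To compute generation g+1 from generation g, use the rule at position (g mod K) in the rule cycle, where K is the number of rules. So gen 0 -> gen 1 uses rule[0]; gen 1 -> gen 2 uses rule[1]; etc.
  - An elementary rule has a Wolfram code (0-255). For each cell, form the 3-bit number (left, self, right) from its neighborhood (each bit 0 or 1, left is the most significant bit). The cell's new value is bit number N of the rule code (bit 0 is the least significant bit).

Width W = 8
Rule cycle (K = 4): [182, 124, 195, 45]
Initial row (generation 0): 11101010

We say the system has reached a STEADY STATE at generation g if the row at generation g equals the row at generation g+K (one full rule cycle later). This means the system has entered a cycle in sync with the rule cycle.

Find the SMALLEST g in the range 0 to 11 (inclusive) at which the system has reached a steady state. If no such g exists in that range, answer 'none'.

Answer: 6

Derivation:
Gen 0: 11101010
Gen 1 (rule 182): 01011111
Gen 2 (rule 124): 01110001
Gen 3 (rule 195): 10110110
Gen 4 (rule 45): 11101100
Gen 5 (rule 182): 01010010
Gen 6 (rule 124): 01111011
Gen 7 (rule 195): 10111001
Gen 8 (rule 45): 11100001
Gen 9 (rule 182): 01010011
Gen 10 (rule 124): 01111011
Gen 11 (rule 195): 10111001
Gen 12 (rule 45): 11100001
Gen 13 (rule 182): 01010011
Gen 14 (rule 124): 01111011
Gen 15 (rule 195): 10111001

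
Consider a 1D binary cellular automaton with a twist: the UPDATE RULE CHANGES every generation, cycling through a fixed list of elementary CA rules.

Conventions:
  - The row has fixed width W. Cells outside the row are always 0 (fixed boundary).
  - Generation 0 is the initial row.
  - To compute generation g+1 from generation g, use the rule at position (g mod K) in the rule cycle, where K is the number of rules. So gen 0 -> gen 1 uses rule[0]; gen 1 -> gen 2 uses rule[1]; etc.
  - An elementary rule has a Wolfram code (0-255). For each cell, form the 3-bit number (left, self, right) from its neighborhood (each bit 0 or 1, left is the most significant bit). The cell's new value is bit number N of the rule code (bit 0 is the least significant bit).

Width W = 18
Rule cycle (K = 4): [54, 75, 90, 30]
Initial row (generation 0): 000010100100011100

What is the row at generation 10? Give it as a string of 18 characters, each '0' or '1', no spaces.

Answer: 110011101100001110

Derivation:
Gen 0: 000010100100011100
Gen 1 (rule 54): 000111111110100010
Gen 2 (rule 75): 111100000010001100
Gen 3 (rule 90): 100110000101011110
Gen 4 (rule 30): 111101001101010001
Gen 5 (rule 54): 000011110011111011
Gen 6 (rule 75): 111110010110001011
Gen 7 (rule 90): 100011100111010011
Gen 8 (rule 30): 110110011100011110
Gen 9 (rule 54): 001001100010100001
Gen 10 (rule 75): 110011101100001110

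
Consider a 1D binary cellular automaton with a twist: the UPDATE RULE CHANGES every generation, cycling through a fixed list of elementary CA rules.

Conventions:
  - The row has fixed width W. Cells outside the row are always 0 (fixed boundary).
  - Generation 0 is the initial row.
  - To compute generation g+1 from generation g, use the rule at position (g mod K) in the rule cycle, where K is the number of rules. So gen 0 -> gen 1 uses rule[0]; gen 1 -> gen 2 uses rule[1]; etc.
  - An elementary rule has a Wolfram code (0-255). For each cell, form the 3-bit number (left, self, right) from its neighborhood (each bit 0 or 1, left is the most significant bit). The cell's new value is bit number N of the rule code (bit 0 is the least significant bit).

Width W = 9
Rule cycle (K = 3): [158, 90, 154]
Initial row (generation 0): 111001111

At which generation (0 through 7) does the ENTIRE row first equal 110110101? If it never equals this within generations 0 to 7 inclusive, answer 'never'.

Gen 0: 111001111
Gen 1 (rule 158): 110111110
Gen 2 (rule 90): 110100011
Gen 3 (rule 154): 100010110
Gen 4 (rule 158): 110110101
Gen 5 (rule 90): 110110000
Gen 6 (rule 154): 100101000
Gen 7 (rule 158): 111101100

Answer: 4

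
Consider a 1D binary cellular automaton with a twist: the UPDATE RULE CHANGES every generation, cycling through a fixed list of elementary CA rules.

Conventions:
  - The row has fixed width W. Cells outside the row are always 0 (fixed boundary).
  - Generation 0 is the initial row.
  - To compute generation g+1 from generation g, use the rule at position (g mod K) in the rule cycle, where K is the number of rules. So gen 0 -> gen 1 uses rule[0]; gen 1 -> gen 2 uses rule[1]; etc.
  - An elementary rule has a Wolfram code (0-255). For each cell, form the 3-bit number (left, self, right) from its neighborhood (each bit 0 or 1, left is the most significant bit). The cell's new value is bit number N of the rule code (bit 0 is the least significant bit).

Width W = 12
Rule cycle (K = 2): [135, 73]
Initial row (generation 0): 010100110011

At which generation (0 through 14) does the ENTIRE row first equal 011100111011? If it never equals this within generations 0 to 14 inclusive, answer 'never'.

Answer: never

Derivation:
Gen 0: 010100110011
Gen 1 (rule 135): 110101000100
Gen 2 (rule 73): 110000010001
Gen 3 (rule 135): 000111110111
Gen 4 (rule 73): 110100010101
Gen 5 (rule 135): 000101110101
Gen 6 (rule 73): 110001010000
Gen 7 (rule 135): 000111010111
Gen 8 (rule 73): 110101000101
Gen 9 (rule 135): 000101011101
Gen 10 (rule 73): 110000010100
Gen 11 (rule 135): 000111110101
Gen 12 (rule 73): 110100010000
Gen 13 (rule 135): 000101110111
Gen 14 (rule 73): 110001010101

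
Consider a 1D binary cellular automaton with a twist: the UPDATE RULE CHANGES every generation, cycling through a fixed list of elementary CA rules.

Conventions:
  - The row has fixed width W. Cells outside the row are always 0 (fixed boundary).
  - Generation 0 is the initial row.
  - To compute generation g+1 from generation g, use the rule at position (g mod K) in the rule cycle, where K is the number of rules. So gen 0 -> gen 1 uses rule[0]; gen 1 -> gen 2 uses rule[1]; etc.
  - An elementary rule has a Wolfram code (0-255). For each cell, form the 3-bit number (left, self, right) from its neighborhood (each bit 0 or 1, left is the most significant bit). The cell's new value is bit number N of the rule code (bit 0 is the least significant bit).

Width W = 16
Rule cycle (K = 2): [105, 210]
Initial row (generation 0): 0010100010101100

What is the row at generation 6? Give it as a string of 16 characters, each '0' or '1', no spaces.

Gen 0: 0010100010101100
Gen 1 (rule 105): 1001001001011101
Gen 2 (rule 210): 0110110110001100
Gen 3 (rule 105): 0111111110101101
Gen 4 (rule 210): 1011111110000100
Gen 5 (rule 105): 0110000010110001
Gen 6 (rule 210): 1011000100011010

Answer: 1011000100011010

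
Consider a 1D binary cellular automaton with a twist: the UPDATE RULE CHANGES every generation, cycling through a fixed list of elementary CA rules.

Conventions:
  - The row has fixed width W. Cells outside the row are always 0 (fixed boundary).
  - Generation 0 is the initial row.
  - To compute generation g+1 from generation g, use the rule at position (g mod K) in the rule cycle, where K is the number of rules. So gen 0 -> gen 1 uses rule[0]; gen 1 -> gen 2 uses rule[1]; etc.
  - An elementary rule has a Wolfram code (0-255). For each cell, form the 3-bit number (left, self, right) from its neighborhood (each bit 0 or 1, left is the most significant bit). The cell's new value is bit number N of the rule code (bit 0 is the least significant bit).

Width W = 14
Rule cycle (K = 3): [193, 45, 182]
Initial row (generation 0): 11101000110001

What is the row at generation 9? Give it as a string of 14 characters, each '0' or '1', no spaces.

Answer: 11100100101011

Derivation:
Gen 0: 11101000110001
Gen 1 (rule 193): 01100010010100
Gen 2 (rule 45): 01001010011101
Gen 3 (rule 182): 11111111101011
Gen 4 (rule 193): 01111111100001
Gen 5 (rule 45): 01000000001101
Gen 6 (rule 182): 11100000010011
Gen 7 (rule 193): 01101111000001
Gen 8 (rule 45): 01011000011101
Gen 9 (rule 182): 11100100101011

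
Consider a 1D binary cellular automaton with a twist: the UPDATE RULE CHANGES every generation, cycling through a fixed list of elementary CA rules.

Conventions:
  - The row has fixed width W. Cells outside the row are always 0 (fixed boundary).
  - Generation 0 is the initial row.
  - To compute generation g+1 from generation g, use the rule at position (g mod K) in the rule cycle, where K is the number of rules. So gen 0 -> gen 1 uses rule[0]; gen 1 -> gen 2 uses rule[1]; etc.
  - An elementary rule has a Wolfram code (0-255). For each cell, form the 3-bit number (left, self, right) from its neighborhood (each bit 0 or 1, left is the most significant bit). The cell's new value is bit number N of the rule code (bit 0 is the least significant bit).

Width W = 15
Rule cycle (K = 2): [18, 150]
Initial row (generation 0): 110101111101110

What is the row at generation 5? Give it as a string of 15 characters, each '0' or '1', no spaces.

Gen 0: 110101111101110
Gen 1 (rule 18): 000000000000001
Gen 2 (rule 150): 000000000000011
Gen 3 (rule 18): 000000000000100
Gen 4 (rule 150): 000000000001110
Gen 5 (rule 18): 000000000010001

Answer: 000000000010001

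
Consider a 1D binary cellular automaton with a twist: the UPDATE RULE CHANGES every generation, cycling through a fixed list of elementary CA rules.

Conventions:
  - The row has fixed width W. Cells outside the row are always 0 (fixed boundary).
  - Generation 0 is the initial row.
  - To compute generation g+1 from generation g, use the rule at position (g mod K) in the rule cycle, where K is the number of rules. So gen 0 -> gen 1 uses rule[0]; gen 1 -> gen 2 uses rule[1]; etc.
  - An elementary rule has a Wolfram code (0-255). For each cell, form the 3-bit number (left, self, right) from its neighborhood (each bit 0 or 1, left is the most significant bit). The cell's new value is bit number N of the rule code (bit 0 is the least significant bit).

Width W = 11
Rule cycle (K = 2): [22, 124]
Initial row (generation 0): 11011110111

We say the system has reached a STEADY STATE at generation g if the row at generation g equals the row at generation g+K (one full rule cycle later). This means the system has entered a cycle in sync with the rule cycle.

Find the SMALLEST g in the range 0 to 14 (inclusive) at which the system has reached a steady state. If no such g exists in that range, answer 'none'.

Answer: 1

Derivation:
Gen 0: 11011110111
Gen 1 (rule 22): 00000000000
Gen 2 (rule 124): 00000000000
Gen 3 (rule 22): 00000000000
Gen 4 (rule 124): 00000000000
Gen 5 (rule 22): 00000000000
Gen 6 (rule 124): 00000000000
Gen 7 (rule 22): 00000000000
Gen 8 (rule 124): 00000000000
Gen 9 (rule 22): 00000000000
Gen 10 (rule 124): 00000000000
Gen 11 (rule 22): 00000000000
Gen 12 (rule 124): 00000000000
Gen 13 (rule 22): 00000000000
Gen 14 (rule 124): 00000000000
Gen 15 (rule 22): 00000000000
Gen 16 (rule 124): 00000000000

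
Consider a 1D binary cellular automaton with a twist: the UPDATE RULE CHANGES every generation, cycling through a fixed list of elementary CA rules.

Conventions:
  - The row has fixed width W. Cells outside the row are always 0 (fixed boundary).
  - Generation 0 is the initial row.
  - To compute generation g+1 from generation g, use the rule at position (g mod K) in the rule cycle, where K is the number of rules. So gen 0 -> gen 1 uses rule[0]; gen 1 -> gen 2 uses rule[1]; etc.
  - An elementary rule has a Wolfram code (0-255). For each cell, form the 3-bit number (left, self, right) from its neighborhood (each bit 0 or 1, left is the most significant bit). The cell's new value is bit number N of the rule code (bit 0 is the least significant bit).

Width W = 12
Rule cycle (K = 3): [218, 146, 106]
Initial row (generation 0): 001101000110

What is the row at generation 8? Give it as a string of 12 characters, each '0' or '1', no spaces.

Answer: 011110101000

Derivation:
Gen 0: 001101000110
Gen 1 (rule 218): 011100101111
Gen 2 (rule 146): 101011000110
Gen 3 (rule 106): 010111001110
Gen 4 (rule 218): 100111111111
Gen 5 (rule 146): 011011111110
Gen 6 (rule 106): 111110000010
Gen 7 (rule 218): 111111000101
Gen 8 (rule 146): 011110101000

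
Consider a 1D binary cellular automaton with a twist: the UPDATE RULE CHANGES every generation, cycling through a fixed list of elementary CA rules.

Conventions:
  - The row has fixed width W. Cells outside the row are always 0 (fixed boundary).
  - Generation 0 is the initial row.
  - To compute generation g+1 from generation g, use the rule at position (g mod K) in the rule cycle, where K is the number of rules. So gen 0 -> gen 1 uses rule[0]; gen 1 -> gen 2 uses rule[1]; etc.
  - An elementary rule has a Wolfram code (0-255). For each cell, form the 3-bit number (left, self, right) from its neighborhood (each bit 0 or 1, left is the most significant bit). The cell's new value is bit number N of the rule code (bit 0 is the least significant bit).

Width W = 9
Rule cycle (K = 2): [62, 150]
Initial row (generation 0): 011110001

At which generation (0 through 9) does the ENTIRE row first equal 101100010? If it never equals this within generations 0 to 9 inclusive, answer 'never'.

Gen 0: 011110001
Gen 1 (rule 62): 110001011
Gen 2 (rule 150): 001011000
Gen 3 (rule 62): 011110100
Gen 4 (rule 150): 101100110
Gen 5 (rule 62): 111011101
Gen 6 (rule 150): 010001001
Gen 7 (rule 62): 111011111
Gen 8 (rule 150): 010001110
Gen 9 (rule 62): 111011001

Answer: never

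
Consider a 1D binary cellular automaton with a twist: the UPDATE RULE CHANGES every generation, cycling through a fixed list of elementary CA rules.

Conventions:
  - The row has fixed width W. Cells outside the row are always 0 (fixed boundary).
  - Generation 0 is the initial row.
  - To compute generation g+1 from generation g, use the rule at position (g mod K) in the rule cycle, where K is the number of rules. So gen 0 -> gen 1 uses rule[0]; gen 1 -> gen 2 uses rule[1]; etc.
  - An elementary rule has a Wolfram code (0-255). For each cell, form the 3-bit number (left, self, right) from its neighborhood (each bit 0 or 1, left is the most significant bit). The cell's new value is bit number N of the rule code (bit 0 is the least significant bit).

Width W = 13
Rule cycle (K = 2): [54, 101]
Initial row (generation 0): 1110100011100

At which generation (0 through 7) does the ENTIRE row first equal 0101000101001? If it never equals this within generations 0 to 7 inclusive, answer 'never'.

Answer: 6

Derivation:
Gen 0: 1110100011100
Gen 1 (rule 54): 0001110100010
Gen 2 (rule 101): 1100011101010
Gen 3 (rule 54): 0010100011111
Gen 4 (rule 101): 1011101000001
Gen 5 (rule 54): 1100011100011
Gen 6 (rule 101): 0101000101001
Gen 7 (rule 54): 1111101111111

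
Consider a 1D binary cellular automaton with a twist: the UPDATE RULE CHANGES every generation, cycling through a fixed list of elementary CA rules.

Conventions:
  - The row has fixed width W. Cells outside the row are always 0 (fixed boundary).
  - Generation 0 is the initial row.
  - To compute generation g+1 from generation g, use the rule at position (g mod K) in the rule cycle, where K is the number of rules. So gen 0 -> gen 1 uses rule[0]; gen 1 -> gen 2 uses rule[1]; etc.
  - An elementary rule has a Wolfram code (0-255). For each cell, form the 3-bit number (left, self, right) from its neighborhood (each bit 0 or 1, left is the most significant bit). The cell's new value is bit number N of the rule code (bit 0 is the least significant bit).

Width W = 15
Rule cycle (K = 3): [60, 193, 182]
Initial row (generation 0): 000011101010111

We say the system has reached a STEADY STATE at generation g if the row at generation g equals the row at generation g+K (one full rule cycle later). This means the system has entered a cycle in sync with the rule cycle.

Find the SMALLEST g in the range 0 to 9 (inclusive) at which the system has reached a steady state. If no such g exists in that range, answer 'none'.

Answer: none

Derivation:
Gen 0: 000011101010111
Gen 1 (rule 60): 000010011111100
Gen 2 (rule 193): 111000001111101
Gen 3 (rule 182): 010100010111011
Gen 4 (rule 60): 011110011100110
Gen 5 (rule 193): 001110001100010
Gen 6 (rule 182): 010101010010111
Gen 7 (rule 60): 011111111011100
Gen 8 (rule 193): 001111111001101
Gen 9 (rule 182): 010111110110011
Gen 10 (rule 60): 011100001101010
Gen 11 (rule 193): 001101100100000
Gen 12 (rule 182): 010010011110000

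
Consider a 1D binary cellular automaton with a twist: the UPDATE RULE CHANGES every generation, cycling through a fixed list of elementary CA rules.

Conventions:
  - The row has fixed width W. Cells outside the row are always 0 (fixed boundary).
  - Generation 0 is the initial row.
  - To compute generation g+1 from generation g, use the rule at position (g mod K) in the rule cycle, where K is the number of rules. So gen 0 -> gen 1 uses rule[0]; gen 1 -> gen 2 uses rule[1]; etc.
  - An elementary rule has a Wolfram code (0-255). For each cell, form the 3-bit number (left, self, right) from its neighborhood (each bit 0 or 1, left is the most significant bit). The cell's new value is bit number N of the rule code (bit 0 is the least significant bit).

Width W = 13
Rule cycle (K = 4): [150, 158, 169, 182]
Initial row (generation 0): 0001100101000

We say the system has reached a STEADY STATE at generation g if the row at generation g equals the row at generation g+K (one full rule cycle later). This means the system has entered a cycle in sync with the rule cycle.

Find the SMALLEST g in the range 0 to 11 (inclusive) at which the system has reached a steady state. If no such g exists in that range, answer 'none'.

Gen 0: 0001100101000
Gen 1 (rule 150): 0010011101100
Gen 2 (rule 158): 0111111001010
Gen 3 (rule 169): 0111110000100
Gen 4 (rule 182): 1011101001110
Gen 5 (rule 150): 1001001110101
Gen 6 (rule 158): 1111111100101
Gen 7 (rule 169): 1111111000010
Gen 8 (rule 182): 0111110100111
Gen 9 (rule 150): 1011100111010
Gen 10 (rule 158): 1011011110011
Gen 11 (rule 169): 0110111100010
Gen 12 (rule 182): 1001011010111
Gen 13 (rule 150): 1111000010010
Gen 14 (rule 158): 1110100111111
Gen 15 (rule 169): 1101000111110

Answer: none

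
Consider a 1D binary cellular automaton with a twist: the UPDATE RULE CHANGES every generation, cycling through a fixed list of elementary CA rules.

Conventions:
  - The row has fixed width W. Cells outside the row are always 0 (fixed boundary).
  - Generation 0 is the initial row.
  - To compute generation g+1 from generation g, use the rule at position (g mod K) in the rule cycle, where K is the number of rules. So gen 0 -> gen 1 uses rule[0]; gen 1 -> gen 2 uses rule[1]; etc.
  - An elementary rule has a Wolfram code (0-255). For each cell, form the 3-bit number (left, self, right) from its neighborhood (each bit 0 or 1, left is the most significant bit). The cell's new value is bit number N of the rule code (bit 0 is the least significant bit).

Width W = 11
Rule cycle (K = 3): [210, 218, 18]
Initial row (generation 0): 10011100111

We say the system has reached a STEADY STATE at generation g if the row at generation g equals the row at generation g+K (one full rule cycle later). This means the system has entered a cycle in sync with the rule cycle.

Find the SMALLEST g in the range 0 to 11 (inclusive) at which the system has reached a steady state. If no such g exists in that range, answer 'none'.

Answer: 3

Derivation:
Gen 0: 10011100111
Gen 1 (rule 210): 01101111011
Gen 2 (rule 218): 11101111011
Gen 3 (rule 18): 00000000000
Gen 4 (rule 210): 00000000000
Gen 5 (rule 218): 00000000000
Gen 6 (rule 18): 00000000000
Gen 7 (rule 210): 00000000000
Gen 8 (rule 218): 00000000000
Gen 9 (rule 18): 00000000000
Gen 10 (rule 210): 00000000000
Gen 11 (rule 218): 00000000000
Gen 12 (rule 18): 00000000000
Gen 13 (rule 210): 00000000000
Gen 14 (rule 218): 00000000000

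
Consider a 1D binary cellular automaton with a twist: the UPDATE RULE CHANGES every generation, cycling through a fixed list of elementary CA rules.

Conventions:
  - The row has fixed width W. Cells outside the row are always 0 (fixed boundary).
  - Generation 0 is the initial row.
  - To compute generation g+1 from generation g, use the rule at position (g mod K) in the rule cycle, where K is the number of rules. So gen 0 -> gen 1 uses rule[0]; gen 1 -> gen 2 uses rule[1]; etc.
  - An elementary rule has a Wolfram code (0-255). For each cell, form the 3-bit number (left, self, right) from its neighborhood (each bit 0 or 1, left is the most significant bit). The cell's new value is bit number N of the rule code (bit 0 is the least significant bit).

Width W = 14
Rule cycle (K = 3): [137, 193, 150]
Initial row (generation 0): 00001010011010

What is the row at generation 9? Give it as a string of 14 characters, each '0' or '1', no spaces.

Answer: 10100001101001

Derivation:
Gen 0: 00001010011010
Gen 1 (rule 137): 11100000010000
Gen 2 (rule 193): 01101111000111
Gen 3 (rule 150): 10000110101010
Gen 4 (rule 137): 00110100000000
Gen 5 (rule 193): 10010001111111
Gen 6 (rule 150): 11111010111110
Gen 7 (rule 137): 11110000111100
Gen 8 (rule 193): 01110110011101
Gen 9 (rule 150): 10100001101001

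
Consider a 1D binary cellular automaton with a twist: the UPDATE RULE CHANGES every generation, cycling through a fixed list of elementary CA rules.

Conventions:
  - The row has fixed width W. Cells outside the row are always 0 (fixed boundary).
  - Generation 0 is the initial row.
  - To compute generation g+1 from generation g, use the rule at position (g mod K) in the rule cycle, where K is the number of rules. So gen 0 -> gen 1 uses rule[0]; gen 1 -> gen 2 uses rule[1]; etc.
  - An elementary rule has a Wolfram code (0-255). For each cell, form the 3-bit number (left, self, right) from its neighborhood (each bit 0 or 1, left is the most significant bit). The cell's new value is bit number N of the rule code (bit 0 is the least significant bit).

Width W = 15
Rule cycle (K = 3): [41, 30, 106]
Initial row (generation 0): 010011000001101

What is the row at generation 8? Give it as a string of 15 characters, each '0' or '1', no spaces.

Answer: 111111001110011

Derivation:
Gen 0: 010011000001101
Gen 1 (rule 41): 000010011101010
Gen 2 (rule 30): 000111110001011
Gen 3 (rule 106): 001100010010111
Gen 4 (rule 41): 101001000001100
Gen 5 (rule 30): 101111100011010
Gen 6 (rule 106): 011000100111100
Gen 7 (rule 41): 010010000100001
Gen 8 (rule 30): 111111001110011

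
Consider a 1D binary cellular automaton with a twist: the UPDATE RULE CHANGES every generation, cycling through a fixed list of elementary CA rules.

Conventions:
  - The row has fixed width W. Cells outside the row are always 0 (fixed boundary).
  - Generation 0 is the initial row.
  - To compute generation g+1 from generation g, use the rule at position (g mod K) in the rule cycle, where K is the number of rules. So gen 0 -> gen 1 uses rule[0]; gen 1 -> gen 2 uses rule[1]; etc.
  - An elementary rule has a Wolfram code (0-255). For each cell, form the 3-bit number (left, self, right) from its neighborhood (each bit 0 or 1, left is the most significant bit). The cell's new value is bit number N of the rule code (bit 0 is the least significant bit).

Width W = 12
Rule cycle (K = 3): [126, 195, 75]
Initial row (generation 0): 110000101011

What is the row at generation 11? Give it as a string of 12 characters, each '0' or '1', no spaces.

Gen 0: 110000101011
Gen 1 (rule 126): 111001111111
Gen 2 (rule 195): 011010111111
Gen 3 (rule 75): 111000100001
Gen 4 (rule 126): 101101110011
Gen 5 (rule 195): 000100110101
Gen 6 (rule 75): 111001110000
Gen 7 (rule 126): 101111011000
Gen 8 (rule 195): 000111001011
Gen 9 (rule 75): 111101010011
Gen 10 (rule 126): 100111111111
Gen 11 (rule 195): 001011111111

Answer: 001011111111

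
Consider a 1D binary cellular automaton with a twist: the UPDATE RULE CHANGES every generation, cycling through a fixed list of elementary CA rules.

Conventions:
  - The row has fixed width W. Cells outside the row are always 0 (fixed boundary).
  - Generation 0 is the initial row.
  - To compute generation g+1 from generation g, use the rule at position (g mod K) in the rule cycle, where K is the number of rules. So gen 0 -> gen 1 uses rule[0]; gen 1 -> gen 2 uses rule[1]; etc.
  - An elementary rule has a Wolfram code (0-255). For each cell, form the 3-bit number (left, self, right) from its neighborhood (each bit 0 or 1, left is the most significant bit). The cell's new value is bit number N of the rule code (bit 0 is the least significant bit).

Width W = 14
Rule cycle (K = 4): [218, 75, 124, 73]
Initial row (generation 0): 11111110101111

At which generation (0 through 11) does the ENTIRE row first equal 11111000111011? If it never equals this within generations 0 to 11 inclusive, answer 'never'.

Gen 0: 11111110101111
Gen 1 (rule 218): 11111110001111
Gen 2 (rule 75): 10000010111001
Gen 3 (rule 124): 11000011101101
Gen 4 (rule 73): 11011010101100
Gen 5 (rule 218): 11011000001110
Gen 6 (rule 75): 11011011111010
Gen 7 (rule 124): 11111110001111
Gen 8 (rule 73): 10000010101001
Gen 9 (rule 218): 01000100000110
Gen 10 (rule 75): 10011001111110
Gen 11 (rule 124): 11011101000011

Answer: never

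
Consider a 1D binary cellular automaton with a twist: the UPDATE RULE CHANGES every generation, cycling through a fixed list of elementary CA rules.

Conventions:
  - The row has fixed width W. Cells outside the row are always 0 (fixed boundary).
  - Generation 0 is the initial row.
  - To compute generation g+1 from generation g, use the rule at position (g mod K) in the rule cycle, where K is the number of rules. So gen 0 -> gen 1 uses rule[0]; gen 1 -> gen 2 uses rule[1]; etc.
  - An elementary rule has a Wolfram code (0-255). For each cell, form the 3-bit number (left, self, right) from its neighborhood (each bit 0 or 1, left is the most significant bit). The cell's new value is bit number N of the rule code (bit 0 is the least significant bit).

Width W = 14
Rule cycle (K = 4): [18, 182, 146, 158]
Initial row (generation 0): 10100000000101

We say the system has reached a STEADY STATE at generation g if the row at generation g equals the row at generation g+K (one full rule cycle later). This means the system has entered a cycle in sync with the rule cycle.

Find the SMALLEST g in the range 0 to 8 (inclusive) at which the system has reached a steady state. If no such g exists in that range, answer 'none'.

Gen 0: 10100000000101
Gen 1 (rule 18): 00010000001000
Gen 2 (rule 182): 00111000011100
Gen 3 (rule 146): 01010100101010
Gen 4 (rule 158): 11010111101011
Gen 5 (rule 18): 00000000000000
Gen 6 (rule 182): 00000000000000
Gen 7 (rule 146): 00000000000000
Gen 8 (rule 158): 00000000000000
Gen 9 (rule 18): 00000000000000
Gen 10 (rule 182): 00000000000000
Gen 11 (rule 146): 00000000000000
Gen 12 (rule 158): 00000000000000

Answer: 5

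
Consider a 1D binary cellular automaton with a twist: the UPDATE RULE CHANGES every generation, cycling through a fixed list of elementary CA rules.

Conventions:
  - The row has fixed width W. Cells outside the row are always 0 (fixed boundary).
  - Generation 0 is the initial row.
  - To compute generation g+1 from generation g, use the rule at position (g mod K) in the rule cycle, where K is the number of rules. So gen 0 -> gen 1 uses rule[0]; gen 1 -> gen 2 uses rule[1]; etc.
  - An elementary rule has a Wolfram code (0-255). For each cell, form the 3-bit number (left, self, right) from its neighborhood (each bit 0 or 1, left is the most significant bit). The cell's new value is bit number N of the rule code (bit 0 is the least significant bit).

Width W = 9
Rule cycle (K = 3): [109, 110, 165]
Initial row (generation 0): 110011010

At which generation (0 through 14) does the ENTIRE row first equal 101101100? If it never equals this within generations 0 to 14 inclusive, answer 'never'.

Answer: never

Derivation:
Gen 0: 110011010
Gen 1 (rule 109): 110011110
Gen 2 (rule 110): 110110010
Gen 3 (rule 165): 001000010
Gen 4 (rule 109): 101011010
Gen 5 (rule 110): 111111110
Gen 6 (rule 165): 011111100
Gen 7 (rule 109): 010000101
Gen 8 (rule 110): 110001111
Gen 9 (rule 165): 000100110
Gen 10 (rule 109): 110100110
Gen 11 (rule 110): 111101110
Gen 12 (rule 165): 011010100
Gen 13 (rule 109): 011111101
Gen 14 (rule 110): 110000111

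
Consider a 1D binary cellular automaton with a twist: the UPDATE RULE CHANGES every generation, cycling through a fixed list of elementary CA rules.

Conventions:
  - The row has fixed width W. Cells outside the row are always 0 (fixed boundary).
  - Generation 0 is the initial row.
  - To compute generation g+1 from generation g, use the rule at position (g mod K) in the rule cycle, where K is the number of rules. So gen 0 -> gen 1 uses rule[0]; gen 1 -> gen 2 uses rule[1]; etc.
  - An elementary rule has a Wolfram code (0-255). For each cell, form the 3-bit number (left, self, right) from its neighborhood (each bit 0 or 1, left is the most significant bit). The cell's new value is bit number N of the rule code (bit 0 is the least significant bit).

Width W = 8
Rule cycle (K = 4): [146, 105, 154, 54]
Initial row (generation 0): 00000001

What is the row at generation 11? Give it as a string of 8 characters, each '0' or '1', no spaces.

Gen 0: 00000001
Gen 1 (rule 146): 00000010
Gen 2 (rule 105): 11111000
Gen 3 (rule 154): 11110100
Gen 4 (rule 54): 00001110
Gen 5 (rule 146): 00010101
Gen 6 (rule 105): 11001010
Gen 7 (rule 154): 10110001
Gen 8 (rule 54): 11001011
Gen 9 (rule 146): 00110000
Gen 10 (rule 105): 10110111
Gen 11 (rule 154): 00100110

Answer: 00100110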